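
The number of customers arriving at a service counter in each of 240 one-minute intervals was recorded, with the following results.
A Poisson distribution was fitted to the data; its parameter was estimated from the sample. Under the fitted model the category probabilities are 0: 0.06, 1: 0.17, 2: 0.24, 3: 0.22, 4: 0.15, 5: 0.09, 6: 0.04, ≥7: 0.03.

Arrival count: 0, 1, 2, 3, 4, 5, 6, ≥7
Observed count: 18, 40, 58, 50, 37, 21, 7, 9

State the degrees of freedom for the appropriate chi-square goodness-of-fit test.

There are k = 8 categories and 1 parameter estimated from the data, so df = 8 − 1 − 1 = 6.

6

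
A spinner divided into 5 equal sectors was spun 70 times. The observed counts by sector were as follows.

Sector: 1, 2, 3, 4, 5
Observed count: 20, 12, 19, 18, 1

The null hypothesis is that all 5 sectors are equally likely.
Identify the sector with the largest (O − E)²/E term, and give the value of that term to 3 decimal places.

5, 12.071

Under H₀ each category has probability 1/5, so each expected count is 70/5 = 14.
cat         O        E   (O−E)²/E
1          20       14     2.5714
2          12       14     0.2857
3          19       14     1.7857
4          18       14     1.1429
5           1       14    12.0714
The largest term is for 5: 12.071.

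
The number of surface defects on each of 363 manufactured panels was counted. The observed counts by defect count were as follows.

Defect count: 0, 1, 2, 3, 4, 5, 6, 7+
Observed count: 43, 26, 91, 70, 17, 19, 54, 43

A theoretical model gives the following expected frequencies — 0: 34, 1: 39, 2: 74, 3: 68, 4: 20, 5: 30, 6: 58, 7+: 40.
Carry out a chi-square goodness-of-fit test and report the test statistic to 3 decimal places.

15.664

χ² = (43−34)²/34 + (26−39)²/39 + (91−74)²/74 + (70−68)²/68 + (17−20)²/20 + (19−30)²/30 + (54−58)²/58 + (43−40)²/40
   = 2.3824 + 4.3333 + 3.9054 + 0.0588 + 0.4500 + 4.0333 + 0.2759 + 0.2250
Sum = 15.664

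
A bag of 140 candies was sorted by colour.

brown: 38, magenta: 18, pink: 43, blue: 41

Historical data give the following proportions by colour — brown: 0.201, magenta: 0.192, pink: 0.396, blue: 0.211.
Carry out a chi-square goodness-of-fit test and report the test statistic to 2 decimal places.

Expected counts E_i = n·p_i: 140×0.201 = 28.14, 140×0.192 = 26.88, 140×0.396 = 55.44, 140×0.211 = 29.54.
χ² = (38−28.14)²/28.14 + (18−26.88)²/26.88 + (43−55.44)²/55.44 + (41−29.54)²/29.54
   = 3.455 + 2.934 + 2.791 + 4.446
Sum = 13.63

13.63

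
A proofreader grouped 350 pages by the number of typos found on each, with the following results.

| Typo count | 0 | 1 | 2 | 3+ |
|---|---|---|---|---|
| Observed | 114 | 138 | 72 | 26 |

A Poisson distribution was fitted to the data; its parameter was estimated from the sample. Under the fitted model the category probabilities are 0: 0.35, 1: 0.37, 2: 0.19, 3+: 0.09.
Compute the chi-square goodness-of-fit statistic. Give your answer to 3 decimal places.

2.563

Expected counts E_i = n·p_i: 350×0.35 = 122.5, 350×0.37 = 129.5, 350×0.19 = 66.5, 350×0.09 = 31.5.
cat         O        E   (O−E)²/E
0         114    122.5     0.5898
1         138    129.5     0.5579
2          72     66.5     0.4549
3+         26     31.5     0.9603
Sum = 2.563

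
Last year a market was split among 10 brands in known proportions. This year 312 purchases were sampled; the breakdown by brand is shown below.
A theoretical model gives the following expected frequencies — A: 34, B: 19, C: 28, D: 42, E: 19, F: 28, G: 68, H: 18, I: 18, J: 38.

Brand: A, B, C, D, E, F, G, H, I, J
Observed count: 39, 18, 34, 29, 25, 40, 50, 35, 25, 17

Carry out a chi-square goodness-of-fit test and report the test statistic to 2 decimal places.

48.28

A: (39 − 34)²/34 = 25/34 = 0.735
B: (18 − 19)²/19 = 1/19 = 0.053
C: (34 − 28)²/28 = 36/28 = 1.286
D: (29 − 42)²/42 = 169/42 = 4.024
E: (25 − 19)²/19 = 36/19 = 1.895
F: (40 − 28)²/28 = 144/28 = 5.143
G: (50 − 68)²/68 = 324/68 = 4.765
H: (35 − 18)²/18 = 289/18 = 16.056
I: (25 − 18)²/18 = 49/18 = 2.722
J: (17 − 38)²/38 = 441/38 = 11.605
Sum = 48.28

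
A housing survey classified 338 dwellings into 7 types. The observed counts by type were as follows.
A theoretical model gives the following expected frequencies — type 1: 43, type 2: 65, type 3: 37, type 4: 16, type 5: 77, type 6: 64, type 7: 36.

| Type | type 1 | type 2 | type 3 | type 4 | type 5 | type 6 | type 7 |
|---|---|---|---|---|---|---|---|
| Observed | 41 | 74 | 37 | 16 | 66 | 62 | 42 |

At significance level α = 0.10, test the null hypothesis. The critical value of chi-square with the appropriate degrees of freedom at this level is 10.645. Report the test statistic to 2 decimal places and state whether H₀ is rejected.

type 1: (41 − 43)²/43 = 4/43 = 0.093
type 2: (74 − 65)²/65 = 81/65 = 1.246
type 3: (37 − 37)²/37 = 0/37 = 0.000
type 4: (16 − 16)²/16 = 0/16 = 0.000
type 5: (66 − 77)²/77 = 121/77 = 1.571
type 6: (62 − 64)²/64 = 4/64 = 0.063
type 7: (42 − 36)²/36 = 36/36 = 1.000
Sum = 3.97
df = 6. Since 3.97 < 10.645, we do not reject H₀.

3.97; do not reject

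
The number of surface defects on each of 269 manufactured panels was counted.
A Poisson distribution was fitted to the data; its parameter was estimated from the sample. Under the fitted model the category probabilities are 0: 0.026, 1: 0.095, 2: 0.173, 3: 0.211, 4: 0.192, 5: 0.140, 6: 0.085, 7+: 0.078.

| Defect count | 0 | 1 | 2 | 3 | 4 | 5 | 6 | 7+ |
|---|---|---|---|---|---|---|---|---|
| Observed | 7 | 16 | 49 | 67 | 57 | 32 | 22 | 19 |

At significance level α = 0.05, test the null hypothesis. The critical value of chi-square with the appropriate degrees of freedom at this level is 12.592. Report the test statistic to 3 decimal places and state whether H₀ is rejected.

Expected counts E_i = n·p_i: 269×0.026 = 6.994, 269×0.095 = 25.555, 269×0.173 = 46.537, 269×0.211 = 56.759, 269×0.192 = 51.648, 269×0.140 = 37.66, 269×0.085 = 22.865, 269×0.078 = 20.982.
χ² = (7−6.994)²/6.994 + (16−25.555)²/25.555 + (49−46.537)²/46.537 + (67−56.759)²/56.759 + (57−51.648)²/51.648 + (32−37.66)²/37.66 + (22−22.865)²/22.865 + (19−20.982)²/20.982
   = 0.0000 + 3.5726 + 0.1304 + 1.8478 + 0.5546 + 0.8507 + 0.0327 + 0.1872
Sum = 7.176
df = 6. Since 7.176 < 12.592, we do not reject H₀.

7.176; do not reject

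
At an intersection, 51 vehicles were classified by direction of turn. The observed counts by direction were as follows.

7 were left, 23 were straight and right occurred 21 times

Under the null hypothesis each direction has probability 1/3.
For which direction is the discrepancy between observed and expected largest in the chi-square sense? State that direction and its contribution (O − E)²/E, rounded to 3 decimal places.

left, 5.882

Expected count for each of the 3 categories: 51/3 = 17.
χ² = (7−17)²/17 + (23−17)²/17 + (21−17)²/17
   = 5.8824 + 2.1176 + 0.9412
The largest term is for left: 5.882.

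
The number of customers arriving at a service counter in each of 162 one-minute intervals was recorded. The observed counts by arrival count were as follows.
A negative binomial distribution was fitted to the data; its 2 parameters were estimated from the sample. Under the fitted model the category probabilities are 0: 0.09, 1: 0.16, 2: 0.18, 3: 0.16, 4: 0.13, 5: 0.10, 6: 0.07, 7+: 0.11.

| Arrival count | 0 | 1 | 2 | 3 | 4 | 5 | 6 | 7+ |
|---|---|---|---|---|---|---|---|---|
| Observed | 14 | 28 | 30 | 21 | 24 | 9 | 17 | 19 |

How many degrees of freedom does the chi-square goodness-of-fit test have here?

5

There are k = 8 categories and 2 parameters estimated from the data, so df = 8 − 1 − 2 = 5.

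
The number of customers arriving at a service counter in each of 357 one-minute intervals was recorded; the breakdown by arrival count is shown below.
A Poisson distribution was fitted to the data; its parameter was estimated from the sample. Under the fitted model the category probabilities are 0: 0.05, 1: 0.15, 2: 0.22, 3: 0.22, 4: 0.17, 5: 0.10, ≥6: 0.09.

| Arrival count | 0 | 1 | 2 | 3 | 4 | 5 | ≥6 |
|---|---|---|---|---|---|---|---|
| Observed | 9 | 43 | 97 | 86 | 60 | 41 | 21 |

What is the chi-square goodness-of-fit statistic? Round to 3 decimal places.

16.164

Expected counts E_i = n·p_i: 357×0.05 = 17.85, 357×0.15 = 53.55, 357×0.22 = 78.54, 357×0.22 = 78.54, 357×0.17 = 60.69, 357×0.10 = 35.7, 357×0.09 = 32.13.
cat         O        E   (O−E)²/E
0           9    17.85     4.3878
1          43    53.55     2.0785
2          97    78.54     4.3388
3          86    78.54     0.7086
4          60    60.69     0.0078
5          41     35.7     0.7868
≥6         21    32.13     3.8555
Sum = 16.164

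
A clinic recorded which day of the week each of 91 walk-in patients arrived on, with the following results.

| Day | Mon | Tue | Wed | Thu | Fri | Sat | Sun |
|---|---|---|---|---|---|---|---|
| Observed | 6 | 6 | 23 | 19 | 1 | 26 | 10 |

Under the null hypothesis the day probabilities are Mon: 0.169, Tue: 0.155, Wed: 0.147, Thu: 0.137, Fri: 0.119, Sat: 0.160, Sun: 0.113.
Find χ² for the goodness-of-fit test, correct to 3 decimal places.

38.641

Expected counts E_i = n·p_i: 91×0.169 = 15.379, 91×0.155 = 14.105, 91×0.147 = 13.377, 91×0.137 = 12.467, 91×0.119 = 10.829, 91×0.160 = 14.56, 91×0.113 = 10.283.
cat         O        E   (O−E)²/E
Mon         6   15.379     5.7199
Tue         6   14.105     4.6573
Wed        23   13.377     6.9225
Thu        19   12.467     3.4234
Fri         1   10.829     8.9213
Sat        26    14.56     8.9886
Sun        10   10.283     0.0078
Sum = 38.641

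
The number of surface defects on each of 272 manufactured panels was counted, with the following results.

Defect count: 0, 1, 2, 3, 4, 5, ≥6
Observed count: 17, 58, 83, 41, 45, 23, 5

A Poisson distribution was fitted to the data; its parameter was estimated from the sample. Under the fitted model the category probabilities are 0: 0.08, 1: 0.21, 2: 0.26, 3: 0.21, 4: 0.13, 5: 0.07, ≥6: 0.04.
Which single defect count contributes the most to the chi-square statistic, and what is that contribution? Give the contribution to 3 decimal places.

Expected counts E_i = n·p_i: 272×0.08 = 21.76, 272×0.21 = 57.12, 272×0.26 = 70.72, 272×0.21 = 57.12, 272×0.13 = 35.36, 272×0.07 = 19.04, 272×0.04 = 10.88.
0: (17 − 21.76)²/21.76 = 22.6576/21.76 = 1.0413
1: (58 − 57.12)²/57.12 = 0.7744/57.12 = 0.0136
2: (83 − 70.72)²/70.72 = 150.7984/70.72 = 2.1323
3: (41 − 57.12)²/57.12 = 259.8544/57.12 = 4.5493
4: (45 − 35.36)²/35.36 = 92.9296/35.36 = 2.6281
5: (23 − 19.04)²/19.04 = 15.6816/19.04 = 0.8236
≥6: (5 − 10.88)²/10.88 = 34.5744/10.88 = 3.1778
The largest term is for 3: 4.549.

3, 4.549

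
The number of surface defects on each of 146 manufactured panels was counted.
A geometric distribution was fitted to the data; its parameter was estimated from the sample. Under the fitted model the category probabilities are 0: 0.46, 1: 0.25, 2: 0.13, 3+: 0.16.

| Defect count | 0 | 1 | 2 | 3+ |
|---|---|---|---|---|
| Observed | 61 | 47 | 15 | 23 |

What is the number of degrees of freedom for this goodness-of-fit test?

2

There are k = 4 categories and 1 parameter estimated from the data, so df = 4 − 1 − 1 = 2.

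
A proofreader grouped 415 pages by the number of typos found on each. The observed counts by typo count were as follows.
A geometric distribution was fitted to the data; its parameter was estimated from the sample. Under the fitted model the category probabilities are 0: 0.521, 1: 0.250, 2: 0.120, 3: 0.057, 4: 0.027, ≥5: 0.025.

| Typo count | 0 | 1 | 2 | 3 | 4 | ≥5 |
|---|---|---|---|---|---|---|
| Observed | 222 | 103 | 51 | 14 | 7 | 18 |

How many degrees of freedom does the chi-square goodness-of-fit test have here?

There are k = 6 categories and 1 parameter estimated from the data, so df = 6 − 1 − 1 = 4.

4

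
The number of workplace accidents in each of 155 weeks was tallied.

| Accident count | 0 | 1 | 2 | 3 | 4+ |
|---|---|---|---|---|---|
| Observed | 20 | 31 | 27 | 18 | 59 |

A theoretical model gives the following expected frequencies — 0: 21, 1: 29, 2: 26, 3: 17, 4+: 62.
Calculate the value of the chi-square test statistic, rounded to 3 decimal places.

0.428

cat         O        E   (O−E)²/E
0          20       21     0.0476
1          31       29     0.1379
2          27       26     0.0385
3          18       17     0.0588
4+         59       62     0.1452
Sum = 0.428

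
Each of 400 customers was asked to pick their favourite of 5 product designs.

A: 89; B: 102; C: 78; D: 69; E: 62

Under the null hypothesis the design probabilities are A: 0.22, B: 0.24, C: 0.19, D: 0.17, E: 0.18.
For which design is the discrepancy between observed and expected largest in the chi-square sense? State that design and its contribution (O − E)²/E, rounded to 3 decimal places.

E, 1.389

Expected counts E_i = n·p_i: 400×0.22 = 88, 400×0.24 = 96, 400×0.19 = 76, 400×0.17 = 68, 400×0.18 = 72.
cat         O        E   (O−E)²/E
A          89       88     0.0114
B         102       96     0.3750
C          78       76     0.0526
D          69       68     0.0147
E          62       72     1.3889
The largest term is for E: 1.389.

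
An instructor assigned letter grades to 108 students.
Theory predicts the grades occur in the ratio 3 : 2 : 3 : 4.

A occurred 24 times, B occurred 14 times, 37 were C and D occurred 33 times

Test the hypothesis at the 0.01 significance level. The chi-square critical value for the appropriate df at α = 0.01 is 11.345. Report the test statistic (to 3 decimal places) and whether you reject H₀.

Ratio total = 12. Expected counts: 108×3/12 = 27, 108×2/12 = 18, 108×3/12 = 27, 108×4/12 = 36.
χ² = (24−27)²/27 + (14−18)²/18 + (37−27)²/27 + (33−36)²/36
   = 0.3333 + 0.8889 + 3.7037 + 0.2500
Sum = 5.176
df = 3. Since 5.176 < 11.345, we do not reject H₀.

5.176; do not reject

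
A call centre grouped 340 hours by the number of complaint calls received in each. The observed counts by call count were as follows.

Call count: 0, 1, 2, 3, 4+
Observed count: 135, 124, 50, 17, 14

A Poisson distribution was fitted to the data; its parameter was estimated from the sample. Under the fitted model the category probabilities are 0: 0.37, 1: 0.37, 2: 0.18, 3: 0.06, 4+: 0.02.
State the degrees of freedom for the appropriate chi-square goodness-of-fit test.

There are k = 5 categories and 1 parameter estimated from the data, so df = 5 − 1 − 1 = 3.

3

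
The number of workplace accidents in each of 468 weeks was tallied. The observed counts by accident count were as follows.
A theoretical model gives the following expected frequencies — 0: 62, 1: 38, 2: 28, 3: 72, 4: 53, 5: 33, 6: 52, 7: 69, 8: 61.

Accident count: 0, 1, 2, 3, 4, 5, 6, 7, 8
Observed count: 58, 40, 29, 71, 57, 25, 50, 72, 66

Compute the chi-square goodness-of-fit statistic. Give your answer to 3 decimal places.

cat         O        E   (O−E)²/E
0          58       62     0.2581
1          40       38     0.1053
2          29       28     0.0357
3          71       72     0.0139
4          57       53     0.3019
5          25       33     1.9394
6          50       52     0.0769
7          72       69     0.1304
8          66       61     0.4098
Sum = 3.271

3.271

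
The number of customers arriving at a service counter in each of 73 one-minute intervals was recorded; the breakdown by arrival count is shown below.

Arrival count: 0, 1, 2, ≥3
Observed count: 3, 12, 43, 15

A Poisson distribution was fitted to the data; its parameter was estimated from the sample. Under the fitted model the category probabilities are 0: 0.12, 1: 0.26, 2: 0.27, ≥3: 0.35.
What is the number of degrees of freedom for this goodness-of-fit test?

There are k = 4 categories and 1 parameter estimated from the data, so df = 4 − 1 − 1 = 2.

2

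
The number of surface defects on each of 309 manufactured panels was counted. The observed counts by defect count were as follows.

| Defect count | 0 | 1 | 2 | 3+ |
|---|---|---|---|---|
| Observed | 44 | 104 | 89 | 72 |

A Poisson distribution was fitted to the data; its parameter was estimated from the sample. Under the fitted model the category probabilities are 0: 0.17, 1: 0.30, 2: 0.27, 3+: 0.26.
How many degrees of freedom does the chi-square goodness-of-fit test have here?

There are k = 4 categories and 1 parameter estimated from the data, so df = 4 − 1 − 1 = 2.

2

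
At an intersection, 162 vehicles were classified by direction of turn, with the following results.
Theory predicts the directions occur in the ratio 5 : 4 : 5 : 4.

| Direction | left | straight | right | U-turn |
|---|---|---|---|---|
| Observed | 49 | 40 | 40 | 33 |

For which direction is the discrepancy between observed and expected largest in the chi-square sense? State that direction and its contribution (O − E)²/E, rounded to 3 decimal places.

right, 0.556

Ratio total = 18. Expected counts: 162×5/18 = 45, 162×4/18 = 36, 162×5/18 = 45, 162×4/18 = 36.
cat           O        E   (O−E)²/E
left         49       45     0.3556
straight     40       36     0.4444
right        40       45     0.5556
U-turn       33       36     0.2500
The largest term is for right: 0.556.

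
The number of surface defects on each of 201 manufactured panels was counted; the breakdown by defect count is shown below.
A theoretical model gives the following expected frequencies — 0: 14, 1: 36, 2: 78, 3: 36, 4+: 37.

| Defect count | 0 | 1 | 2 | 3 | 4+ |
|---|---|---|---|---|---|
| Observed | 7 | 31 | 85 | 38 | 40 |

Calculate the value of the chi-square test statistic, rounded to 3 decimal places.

cat         O        E   (O−E)²/E
0           7       14     3.5000
1          31       36     0.6944
2          85       78     0.6282
3          38       36     0.1111
4+         40       37     0.2432
Sum = 5.177

5.177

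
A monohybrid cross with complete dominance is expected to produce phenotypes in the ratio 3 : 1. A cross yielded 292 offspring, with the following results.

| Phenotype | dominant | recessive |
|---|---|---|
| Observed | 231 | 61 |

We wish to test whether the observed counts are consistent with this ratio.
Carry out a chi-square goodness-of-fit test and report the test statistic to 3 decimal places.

Ratio total = 4. Expected counts: 292×3/4 = 219, 292×1/4 = 73.
χ² = (231−219)²/219 + (61−73)²/73
   = 0.6575 + 1.9726
Sum = 2.630

2.630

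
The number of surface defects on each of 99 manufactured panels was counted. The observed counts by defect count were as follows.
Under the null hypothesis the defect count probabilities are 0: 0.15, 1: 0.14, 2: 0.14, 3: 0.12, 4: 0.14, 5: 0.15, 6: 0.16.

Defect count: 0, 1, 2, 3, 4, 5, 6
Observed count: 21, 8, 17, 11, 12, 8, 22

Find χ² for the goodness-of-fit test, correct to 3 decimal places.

Expected counts E_i = n·p_i: 99×0.15 = 14.85, 99×0.14 = 13.86, 99×0.14 = 13.86, 99×0.12 = 11.88, 99×0.14 = 13.86, 99×0.15 = 14.85, 99×0.16 = 15.84.
0: (21 − 14.85)²/14.85 = 37.8225/14.85 = 2.5470
1: (8 − 13.86)²/13.86 = 34.3396/13.86 = 2.4776
2: (17 − 13.86)²/13.86 = 9.8596/13.86 = 0.7114
3: (11 − 11.88)²/11.88 = 0.7744/11.88 = 0.0652
4: (12 − 13.86)²/13.86 = 3.4596/13.86 = 0.2496
5: (8 − 14.85)²/14.85 = 46.9225/14.85 = 3.1598
6: (22 − 15.84)²/15.84 = 37.9456/15.84 = 2.3956
Sum = 11.606

11.606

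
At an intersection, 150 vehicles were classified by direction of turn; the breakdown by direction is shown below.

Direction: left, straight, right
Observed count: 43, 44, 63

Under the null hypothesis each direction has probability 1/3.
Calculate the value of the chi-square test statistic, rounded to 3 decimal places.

Expected count for each of the 3 categories: 150/3 = 50.
cat           O        E   (O−E)²/E
left         43       50     0.9800
straight     44       50     0.7200
right        63       50     3.3800
Sum = 5.080

5.080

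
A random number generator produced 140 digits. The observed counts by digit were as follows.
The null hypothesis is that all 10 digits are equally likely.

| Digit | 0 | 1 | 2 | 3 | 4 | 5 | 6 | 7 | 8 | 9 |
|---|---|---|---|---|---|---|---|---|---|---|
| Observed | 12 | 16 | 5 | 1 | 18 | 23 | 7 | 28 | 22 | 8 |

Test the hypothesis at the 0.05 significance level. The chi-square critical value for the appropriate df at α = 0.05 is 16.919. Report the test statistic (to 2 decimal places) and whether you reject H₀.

50.00; reject

Expected count for each of the 10 categories: 140/10 = 14.
cat         O        E   (O−E)²/E
0          12       14      0.286
1          16       14      0.286
2           5       14      5.786
3           1       14     12.071
4          18       14      1.143
5          23       14      5.786
6           7       14      3.500
7          28       14     14.000
8          22       14      4.571
9           8       14      2.571
Sum = 50.00
df = 9. Since 50.00 > 16.919, we reject H₀.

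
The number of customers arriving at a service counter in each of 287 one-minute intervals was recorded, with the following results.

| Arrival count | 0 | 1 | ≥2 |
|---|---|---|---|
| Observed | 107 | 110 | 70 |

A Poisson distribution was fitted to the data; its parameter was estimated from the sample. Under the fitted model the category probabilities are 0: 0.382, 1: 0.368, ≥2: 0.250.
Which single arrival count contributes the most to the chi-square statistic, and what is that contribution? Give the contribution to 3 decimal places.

1, 0.182

Expected counts E_i = n·p_i: 287×0.382 = 109.634, 287×0.368 = 105.616, 287×0.250 = 71.75.
χ² = (107−109.634)²/109.634 + (110−105.616)²/105.616 + (70−71.75)²/71.75
   = 0.0633 + 0.1820 + 0.0427
The largest term is for 1: 0.182.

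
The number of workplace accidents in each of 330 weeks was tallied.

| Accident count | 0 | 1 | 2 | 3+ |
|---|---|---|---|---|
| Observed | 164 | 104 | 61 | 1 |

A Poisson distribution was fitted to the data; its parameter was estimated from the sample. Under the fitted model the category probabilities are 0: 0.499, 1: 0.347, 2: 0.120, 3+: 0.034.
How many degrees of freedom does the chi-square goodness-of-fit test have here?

2

There are k = 4 categories and 1 parameter estimated from the data, so df = 4 − 1 − 1 = 2.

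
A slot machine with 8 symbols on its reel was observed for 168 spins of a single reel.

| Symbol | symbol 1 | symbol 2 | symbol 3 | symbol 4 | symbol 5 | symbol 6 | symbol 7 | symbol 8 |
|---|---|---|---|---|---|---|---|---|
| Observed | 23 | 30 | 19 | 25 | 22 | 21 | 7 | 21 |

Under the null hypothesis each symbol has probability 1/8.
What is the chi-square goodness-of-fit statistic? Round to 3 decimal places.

Expected count for each of the 8 categories: 168/8 = 21.
symbol 1: (23 − 21)²/21 = 4/21 = 0.1905
symbol 2: (30 − 21)²/21 = 81/21 = 3.8571
symbol 3: (19 − 21)²/21 = 4/21 = 0.1905
symbol 4: (25 − 21)²/21 = 16/21 = 0.7619
symbol 5: (22 − 21)²/21 = 1/21 = 0.0476
symbol 6: (21 − 21)²/21 = 0/21 = 0.0000
symbol 7: (7 − 21)²/21 = 196/21 = 9.3333
symbol 8: (21 − 21)²/21 = 0/21 = 0.0000
Sum = 14.381

14.381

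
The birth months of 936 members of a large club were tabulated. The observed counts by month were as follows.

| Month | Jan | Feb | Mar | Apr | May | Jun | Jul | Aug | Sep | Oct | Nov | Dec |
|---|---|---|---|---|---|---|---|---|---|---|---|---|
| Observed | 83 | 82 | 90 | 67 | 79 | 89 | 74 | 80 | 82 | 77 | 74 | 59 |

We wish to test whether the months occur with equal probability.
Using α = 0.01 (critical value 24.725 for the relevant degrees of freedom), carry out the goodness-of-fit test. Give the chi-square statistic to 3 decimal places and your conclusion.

10.795; do not reject

Expected count for each of the 12 categories: 936/12 = 78.
χ² = (83−78)²/78 + (82−78)²/78 + (90−78)²/78 + (67−78)²/78 + (79−78)²/78 + (89−78)²/78 + (74−78)²/78 + (80−78)²/78 + (82−78)²/78 + (77−78)²/78 + (74−78)²/78 + (59−78)²/78
   = 0.3205 + 0.2051 + 1.8462 + 1.5513 + 0.0128 + 1.5513 + 0.2051 + 0.0513 + 0.2051 + 0.0128 + 0.2051 + 4.6282
Sum = 10.795
df = 11. Since 10.795 < 24.725, we do not reject H₀.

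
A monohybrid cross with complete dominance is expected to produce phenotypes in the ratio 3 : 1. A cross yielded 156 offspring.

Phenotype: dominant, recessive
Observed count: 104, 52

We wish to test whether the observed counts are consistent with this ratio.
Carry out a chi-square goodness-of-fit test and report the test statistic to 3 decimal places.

Ratio total = 4. Expected counts: 156×3/4 = 117, 156×1/4 = 39.
cat            O        E   (O−E)²/E
dominant     104      117     1.4444
recessive     52       39     4.3333
Sum = 5.778

5.778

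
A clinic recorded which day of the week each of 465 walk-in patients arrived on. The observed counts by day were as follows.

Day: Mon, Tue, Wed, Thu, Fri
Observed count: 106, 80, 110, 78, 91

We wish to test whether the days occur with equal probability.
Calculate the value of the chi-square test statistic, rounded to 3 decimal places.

9.204

Under H₀ each category has probability 1/5, so each expected count is 465/5 = 93.
Mon: (106 − 93)²/93 = 169/93 = 1.8172
Tue: (80 − 93)²/93 = 169/93 = 1.8172
Wed: (110 − 93)²/93 = 289/93 = 3.1075
Thu: (78 − 93)²/93 = 225/93 = 2.4194
Fri: (91 − 93)²/93 = 4/93 = 0.0430
Sum = 9.204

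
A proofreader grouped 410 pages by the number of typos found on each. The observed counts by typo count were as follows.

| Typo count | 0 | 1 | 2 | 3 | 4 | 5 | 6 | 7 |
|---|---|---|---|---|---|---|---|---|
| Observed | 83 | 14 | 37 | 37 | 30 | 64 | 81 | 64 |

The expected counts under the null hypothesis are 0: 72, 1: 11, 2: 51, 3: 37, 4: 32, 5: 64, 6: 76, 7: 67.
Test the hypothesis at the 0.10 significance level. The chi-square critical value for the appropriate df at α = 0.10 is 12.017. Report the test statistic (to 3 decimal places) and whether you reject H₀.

6.930; do not reject

cat         O        E   (O−E)²/E
0          83       72     1.6806
1          14       11     0.8182
2          37       51     3.8431
3          37       37     0.0000
4          30       32     0.1250
5          64       64     0.0000
6          81       76     0.3289
7          64       67     0.1343
Sum = 6.930
df = 7. Since 6.930 < 12.017, we do not reject H₀.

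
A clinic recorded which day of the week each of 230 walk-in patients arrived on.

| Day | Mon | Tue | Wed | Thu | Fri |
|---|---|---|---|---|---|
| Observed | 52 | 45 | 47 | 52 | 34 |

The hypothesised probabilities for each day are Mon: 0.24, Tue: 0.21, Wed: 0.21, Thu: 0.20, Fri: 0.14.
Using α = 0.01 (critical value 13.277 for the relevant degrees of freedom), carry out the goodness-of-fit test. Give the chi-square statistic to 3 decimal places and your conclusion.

Expected counts E_i = n·p_i: 230×0.24 = 55.2, 230×0.21 = 48.3, 230×0.21 = 48.3, 230×0.20 = 46, 230×0.14 = 32.2.
χ² = (52−55.2)²/55.2 + (45−48.3)²/48.3 + (47−48.3)²/48.3 + (52−46)²/46 + (34−32.2)²/32.2
   = 0.1855 + 0.2255 + 0.0350 + 0.7826 + 0.1006
Sum = 1.329
df = 4. Since 1.329 < 13.277, we do not reject H₀.

1.329; do not reject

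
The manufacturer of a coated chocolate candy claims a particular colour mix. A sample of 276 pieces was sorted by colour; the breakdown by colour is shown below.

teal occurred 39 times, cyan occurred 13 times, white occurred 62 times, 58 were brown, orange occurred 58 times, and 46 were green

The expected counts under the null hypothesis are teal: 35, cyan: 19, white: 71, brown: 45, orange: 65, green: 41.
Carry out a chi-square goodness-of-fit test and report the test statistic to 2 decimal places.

χ² = (39−35)²/35 + (13−19)²/19 + (62−71)²/71 + (58−45)²/45 + (58−65)²/65 + (46−41)²/41
   = 0.457 + 1.895 + 1.141 + 3.756 + 0.754 + 0.610
Sum = 8.61

8.61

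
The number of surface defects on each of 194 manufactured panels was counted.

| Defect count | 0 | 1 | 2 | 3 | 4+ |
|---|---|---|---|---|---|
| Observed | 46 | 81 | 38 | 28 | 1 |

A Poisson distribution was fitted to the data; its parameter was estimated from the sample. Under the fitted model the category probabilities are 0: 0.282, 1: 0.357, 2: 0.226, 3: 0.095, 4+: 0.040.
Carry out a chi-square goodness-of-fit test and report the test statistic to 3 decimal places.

Expected counts E_i = n·p_i: 194×0.282 = 54.708, 194×0.357 = 69.258, 194×0.226 = 43.844, 194×0.095 = 18.43, 194×0.040 = 7.76.
χ² = (46−54.708)²/54.708 + (81−69.258)²/69.258 + (38−43.844)²/43.844 + (28−18.43)²/18.43 + (1−7.76)²/7.76
   = 1.3861 + 1.9907 + 0.7790 + 4.9693 + 5.8889
Sum = 15.014

15.014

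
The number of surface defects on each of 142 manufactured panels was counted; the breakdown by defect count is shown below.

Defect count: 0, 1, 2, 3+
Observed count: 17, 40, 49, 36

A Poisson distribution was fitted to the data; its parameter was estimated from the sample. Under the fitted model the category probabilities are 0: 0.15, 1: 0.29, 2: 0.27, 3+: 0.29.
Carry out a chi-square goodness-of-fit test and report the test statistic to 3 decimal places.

Expected counts E_i = n·p_i: 142×0.15 = 21.3, 142×0.29 = 41.18, 142×0.27 = 38.34, 142×0.29 = 41.18.
cat         O        E   (O−E)²/E
0          17     21.3     0.8681
1          40    41.18     0.0338
2          49    38.34     2.9639
3+         36    41.18     0.6516
Sum = 4.517

4.517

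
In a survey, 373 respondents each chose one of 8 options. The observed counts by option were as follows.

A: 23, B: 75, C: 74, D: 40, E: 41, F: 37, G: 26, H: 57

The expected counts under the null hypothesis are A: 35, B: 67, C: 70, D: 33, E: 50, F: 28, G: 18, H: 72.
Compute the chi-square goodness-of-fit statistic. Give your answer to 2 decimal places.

A: (23 − 35)²/35 = 144/35 = 4.114
B: (75 − 67)²/67 = 64/67 = 0.955
C: (74 − 70)²/70 = 16/70 = 0.229
D: (40 − 33)²/33 = 49/33 = 1.485
E: (41 − 50)²/50 = 81/50 = 1.620
F: (37 − 28)²/28 = 81/28 = 2.893
G: (26 − 18)²/18 = 64/18 = 3.556
H: (57 − 72)²/72 = 225/72 = 3.125
Sum = 17.98

17.98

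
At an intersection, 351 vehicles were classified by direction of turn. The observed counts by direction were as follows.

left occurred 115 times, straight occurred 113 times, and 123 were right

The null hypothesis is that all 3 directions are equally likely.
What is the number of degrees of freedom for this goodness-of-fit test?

2

There are k = 3 categories and no parameters were estimated from the data, so df = 3 − 1 = 2.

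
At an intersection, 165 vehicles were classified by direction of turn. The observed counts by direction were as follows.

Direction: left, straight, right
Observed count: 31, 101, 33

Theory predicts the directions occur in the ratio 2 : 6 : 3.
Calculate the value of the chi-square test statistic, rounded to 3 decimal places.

Ratio total = 11. Expected counts: 165×2/11 = 30, 165×6/11 = 90, 165×3/11 = 45.
left: (31 − 30)²/30 = 1/30 = 0.0333
straight: (101 − 90)²/90 = 121/90 = 1.3444
right: (33 − 45)²/45 = 144/45 = 3.2000
Sum = 4.578

4.578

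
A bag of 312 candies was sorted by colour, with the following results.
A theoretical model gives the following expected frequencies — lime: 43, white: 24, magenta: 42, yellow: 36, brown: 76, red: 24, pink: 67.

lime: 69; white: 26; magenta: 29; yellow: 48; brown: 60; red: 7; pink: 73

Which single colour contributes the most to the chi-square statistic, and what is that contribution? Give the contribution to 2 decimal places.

χ² = (69−43)²/43 + (26−24)²/24 + (29−42)²/42 + (48−36)²/36 + (60−76)²/76 + (7−24)²/24 + (73−67)²/67
   = 15.721 + 0.167 + 4.024 + 4.000 + 3.368 + 12.042 + 0.537
The largest term is for lime: 15.72.

lime, 15.72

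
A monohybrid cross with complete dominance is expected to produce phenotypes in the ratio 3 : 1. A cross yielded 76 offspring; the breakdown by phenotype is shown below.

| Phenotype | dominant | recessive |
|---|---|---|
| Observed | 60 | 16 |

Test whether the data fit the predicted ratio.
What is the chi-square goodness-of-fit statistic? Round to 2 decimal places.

Ratio total = 4. Expected counts: 76×3/4 = 57, 76×1/4 = 19.
χ² = (60−57)²/57 + (16−19)²/19
   = 0.158 + 0.474
Sum = 0.63

0.63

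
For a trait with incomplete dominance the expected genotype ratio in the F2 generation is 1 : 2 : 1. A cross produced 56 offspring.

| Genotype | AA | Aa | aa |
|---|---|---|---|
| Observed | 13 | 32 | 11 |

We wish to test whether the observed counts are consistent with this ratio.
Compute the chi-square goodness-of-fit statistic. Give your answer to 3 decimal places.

Ratio total = 4. Expected counts: 56×1/4 = 14, 56×2/4 = 28, 56×1/4 = 14.
χ² = (13−14)²/14 + (32−28)²/28 + (11−14)²/14
   = 0.0714 + 0.5714 + 0.6429
Sum = 1.286

1.286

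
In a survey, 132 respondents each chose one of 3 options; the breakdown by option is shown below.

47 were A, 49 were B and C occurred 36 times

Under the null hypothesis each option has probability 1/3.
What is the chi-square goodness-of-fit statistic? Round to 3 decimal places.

2.227

Expected count for each of the 3 categories: 132/3 = 44.
cat         O        E   (O−E)²/E
A          47       44     0.2045
B          49       44     0.5682
C          36       44     1.4545
Sum = 2.227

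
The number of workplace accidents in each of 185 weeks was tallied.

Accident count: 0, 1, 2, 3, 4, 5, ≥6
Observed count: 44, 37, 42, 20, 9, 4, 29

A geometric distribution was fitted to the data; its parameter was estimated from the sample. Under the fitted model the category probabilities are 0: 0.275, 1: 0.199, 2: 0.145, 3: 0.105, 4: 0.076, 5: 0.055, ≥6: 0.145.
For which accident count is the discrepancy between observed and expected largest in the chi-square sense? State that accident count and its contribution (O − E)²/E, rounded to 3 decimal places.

2, 8.585

Expected counts E_i = n·p_i: 185×0.275 = 50.875, 185×0.199 = 36.815, 185×0.145 = 26.825, 185×0.105 = 19.425, 185×0.076 = 14.06, 185×0.055 = 10.175, 185×0.145 = 26.825.
χ² = (44−50.875)²/50.875 + (37−36.815)²/36.815 + (42−26.825)²/26.825 + (20−19.425)²/19.425 + (9−14.06)²/14.06 + (4−10.175)²/10.175 + (29−26.825)²/26.825
   = 0.9291 + 0.0009 + 8.5846 + 0.0170 + 1.8210 + 3.7475 + 0.1764
The largest term is for 2: 8.585.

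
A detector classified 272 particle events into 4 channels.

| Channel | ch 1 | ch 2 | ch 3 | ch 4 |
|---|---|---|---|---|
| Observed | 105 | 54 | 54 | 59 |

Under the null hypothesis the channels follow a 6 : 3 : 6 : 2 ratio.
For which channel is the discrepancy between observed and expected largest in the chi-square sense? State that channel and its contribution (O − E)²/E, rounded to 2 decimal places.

ch 4, 22.78

Ratio total = 17. Expected counts: 272×6/17 = 96, 272×3/17 = 48, 272×6/17 = 96, 272×2/17 = 32.
cat         O        E   (O−E)²/E
ch 1      105       96      0.844
ch 2       54       48      0.750
ch 3       54       96     18.375
ch 4       59       32     22.781
The largest term is for ch 4: 22.78.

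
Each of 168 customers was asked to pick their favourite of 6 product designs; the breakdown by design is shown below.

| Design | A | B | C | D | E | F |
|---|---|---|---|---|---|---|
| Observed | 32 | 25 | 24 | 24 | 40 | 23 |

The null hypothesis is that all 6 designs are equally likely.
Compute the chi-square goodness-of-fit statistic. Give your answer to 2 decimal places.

8.07

Expected count for each of the 6 categories: 168/6 = 28.
cat         O        E   (O−E)²/E
A          32       28      0.571
B          25       28      0.321
C          24       28      0.571
D          24       28      0.571
E          40       28      5.143
F          23       28      0.893
Sum = 8.07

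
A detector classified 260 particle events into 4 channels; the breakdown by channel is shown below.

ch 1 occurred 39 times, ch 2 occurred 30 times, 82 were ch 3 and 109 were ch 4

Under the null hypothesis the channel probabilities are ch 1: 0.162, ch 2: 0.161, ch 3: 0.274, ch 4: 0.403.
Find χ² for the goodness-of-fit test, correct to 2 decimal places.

5.39

Expected counts E_i = n·p_i: 260×0.162 = 42.12, 260×0.161 = 41.86, 260×0.274 = 71.24, 260×0.403 = 104.78.
cat         O        E   (O−E)²/E
ch 1       39    42.12      0.231
ch 2       30    41.86      3.360
ch 3       82    71.24      1.625
ch 4      109   104.78      0.170
Sum = 5.39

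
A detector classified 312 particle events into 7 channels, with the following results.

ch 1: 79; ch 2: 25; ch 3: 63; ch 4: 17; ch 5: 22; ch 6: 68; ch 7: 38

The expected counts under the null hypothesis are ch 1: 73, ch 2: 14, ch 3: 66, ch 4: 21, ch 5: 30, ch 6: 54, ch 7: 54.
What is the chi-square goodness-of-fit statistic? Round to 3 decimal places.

20.538

ch 1: (79 − 73)²/73 = 36/73 = 0.4932
ch 2: (25 − 14)²/14 = 121/14 = 8.6429
ch 3: (63 − 66)²/66 = 9/66 = 0.1364
ch 4: (17 − 21)²/21 = 16/21 = 0.7619
ch 5: (22 − 30)²/30 = 64/30 = 2.1333
ch 6: (68 − 54)²/54 = 196/54 = 3.6296
ch 7: (38 − 54)²/54 = 256/54 = 4.7407
Sum = 20.538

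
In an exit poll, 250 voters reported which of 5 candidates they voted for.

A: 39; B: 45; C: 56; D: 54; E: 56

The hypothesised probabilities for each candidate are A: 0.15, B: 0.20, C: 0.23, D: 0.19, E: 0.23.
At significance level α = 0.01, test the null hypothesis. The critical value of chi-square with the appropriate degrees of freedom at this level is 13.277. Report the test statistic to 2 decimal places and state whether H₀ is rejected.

Expected counts E_i = n·p_i: 250×0.15 = 37.5, 250×0.20 = 50, 250×0.23 = 57.5, 250×0.19 = 47.5, 250×0.23 = 57.5.
χ² = (39−37.5)²/37.5 + (45−50)²/50 + (56−57.5)²/57.5 + (54−47.5)²/47.5 + (56−57.5)²/57.5
   = 0.060 + 0.500 + 0.039 + 0.889 + 0.039
Sum = 1.53
df = 4. Since 1.53 < 13.277, we do not reject H₀.

1.53; do not reject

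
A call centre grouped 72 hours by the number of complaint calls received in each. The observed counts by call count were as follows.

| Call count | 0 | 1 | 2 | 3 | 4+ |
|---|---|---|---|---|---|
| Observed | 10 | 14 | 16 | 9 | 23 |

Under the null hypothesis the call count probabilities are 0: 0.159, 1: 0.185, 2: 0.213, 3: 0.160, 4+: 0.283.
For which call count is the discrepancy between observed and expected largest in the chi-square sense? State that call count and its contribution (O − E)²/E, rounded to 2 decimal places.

3, 0.55

Expected counts E_i = n·p_i: 72×0.159 = 11.448, 72×0.185 = 13.32, 72×0.213 = 15.336, 72×0.160 = 11.52, 72×0.283 = 20.376.
0: (10 − 11.448)²/11.448 = 2.096704/11.448 = 0.183
1: (14 − 13.32)²/13.32 = 0.4624/13.32 = 0.035
2: (16 − 15.336)²/15.336 = 0.440896/15.336 = 0.029
3: (9 − 11.52)²/11.52 = 6.3504/11.52 = 0.551
4+: (23 − 20.376)²/20.376 = 6.885376/20.376 = 0.338
The largest term is for 3: 0.55.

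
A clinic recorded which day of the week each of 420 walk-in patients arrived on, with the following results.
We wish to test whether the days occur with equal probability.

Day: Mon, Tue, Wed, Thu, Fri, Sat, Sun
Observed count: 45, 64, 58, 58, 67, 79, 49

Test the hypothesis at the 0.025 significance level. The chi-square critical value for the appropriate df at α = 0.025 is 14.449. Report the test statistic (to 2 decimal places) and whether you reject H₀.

Expected count for each of the 7 categories: 420/7 = 60.
Mon: (45 − 60)²/60 = 225/60 = 3.750
Tue: (64 − 60)²/60 = 16/60 = 0.267
Wed: (58 − 60)²/60 = 4/60 = 0.067
Thu: (58 − 60)²/60 = 4/60 = 0.067
Fri: (67 − 60)²/60 = 49/60 = 0.817
Sat: (79 − 60)²/60 = 361/60 = 6.017
Sun: (49 − 60)²/60 = 121/60 = 2.017
Sum = 13.00
df = 6. Since 13.00 < 14.449, we do not reject H₀.

13.00; do not reject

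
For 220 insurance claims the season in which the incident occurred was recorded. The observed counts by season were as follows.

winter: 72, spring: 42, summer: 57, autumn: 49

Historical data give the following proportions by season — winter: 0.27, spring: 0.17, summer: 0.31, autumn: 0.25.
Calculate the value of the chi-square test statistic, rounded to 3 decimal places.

Expected counts E_i = n·p_i: 220×0.27 = 59.4, 220×0.17 = 37.4, 220×0.31 = 68.2, 220×0.25 = 55.
winter: (72 − 59.4)²/59.4 = 158.76/59.4 = 2.6727
spring: (42 − 37.4)²/37.4 = 21.16/37.4 = 0.5658
summer: (57 − 68.2)²/68.2 = 125.44/68.2 = 1.8393
autumn: (49 − 55)²/55 = 36/55 = 0.6545
Sum = 5.732

5.732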